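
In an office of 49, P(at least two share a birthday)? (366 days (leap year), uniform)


P(all different) = Π(366-i)/366 for i=0..48
= 0.034553
P(match) = 1 - 0.034553 = 0.965447

P ≈ 0.9654 ≈ 96.54%


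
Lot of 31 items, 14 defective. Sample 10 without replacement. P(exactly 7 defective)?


Hypergeometric: C(14,7)×C(17,3)/C(31,10)
= 3432×680/44352165 = 1088/20677

P(X=7) = 1088/20677 ≈ 5.26%


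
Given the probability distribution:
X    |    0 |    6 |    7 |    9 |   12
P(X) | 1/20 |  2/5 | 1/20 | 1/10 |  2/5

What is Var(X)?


E[X] = 169/20
E[X²] = 1651/20
Var(X) = E[X²] - (E[X])² = 1651/20 - 28561/400 = 4459/400

Var(X) = 4459/400 ≈ 11.1475


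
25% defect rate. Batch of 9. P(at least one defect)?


P(all good) = (3/4)^9 = 19683/262144
P(≥1 defect) = 242461/262144

P = 242461/262144 ≈ 92.49%


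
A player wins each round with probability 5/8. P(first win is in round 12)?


Geometric: P(X=12) = (1-p)^(k-1)×p = (3/8)^11×5/8 = 885735/68719476736

P(X=12) = 885735/68719476736 ≈ 0.00%


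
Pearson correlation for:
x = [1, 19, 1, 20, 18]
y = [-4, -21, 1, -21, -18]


n=5, Σx=59, Σy=-63, Σxy=-1146, Σx²=1087, Σy²=1223
r = (5×(-1146) - 59×(-63))/√((5×1087 - 59²)(5×1223 - (-63)²))
= -2013/√(1954×2146) = -2013/√4193284 ≈ -2013/2047.7510 ≈ -0.9830

r ≈ -0.9830


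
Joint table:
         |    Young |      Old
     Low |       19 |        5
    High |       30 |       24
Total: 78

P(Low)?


P(Low) = (19+5)/78 = 24/78 = 4/13

P(Low) = 4/13 ≈ 30.77%


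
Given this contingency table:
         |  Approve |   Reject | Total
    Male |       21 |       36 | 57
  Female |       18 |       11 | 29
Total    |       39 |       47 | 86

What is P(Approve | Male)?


P(Approve | Male) = 21/(21+36) = 21/57 = 7/19

P(Approve|Male) = 7/19 ≈ 36.84%


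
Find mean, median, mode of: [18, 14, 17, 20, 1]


Sorted: [1, 14, 17, 18, 20]
Mean = 70/5 = 14
Median = 17
Freq: {18: 1, 14: 1, 17: 1, 20: 1, 1: 1}
Mode: No mode

Mean=14, Median=17, Mode=No mode


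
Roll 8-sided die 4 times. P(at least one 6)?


P(no 6)^4 = (7/8)^4 = 2401/4096
P(≥1) = 1 - 2401/4096 = 1695/4096

P = 1695/4096 ≈ 41.38%


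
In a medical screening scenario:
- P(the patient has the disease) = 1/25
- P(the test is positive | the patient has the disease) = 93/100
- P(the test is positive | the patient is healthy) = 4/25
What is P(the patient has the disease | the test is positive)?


Using Bayes' theorem:
P(A|B) = P(B|A)·P(A) / P(B)

P(the test is positive) = 93/100 × 1/25 + 4/25 × 24/25
= 93/2500 + 96/625 = 477/2500

P(the patient has the disease|the test is positive) = (93/2500) / (477/2500) = 31/159

P(the patient has the disease|the test is positive) = 31/159 ≈ 19.50%


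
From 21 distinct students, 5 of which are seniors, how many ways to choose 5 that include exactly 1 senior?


Choose 1 of the 5 seniors and 4 of the other 16 students:
C(5,1)×C(16,4) = 5×1820 = 9100

9100


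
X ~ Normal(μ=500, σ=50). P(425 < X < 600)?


z₁=(425-500)/50=-1.5, z₂=(600-500)/50=2.0
P = Φ(2.0) - Φ(-1.5) = 0.977250 - 0.066807 = 0.910443 ≈ 0.9104

P(425 < X < 600) ≈ 0.9104


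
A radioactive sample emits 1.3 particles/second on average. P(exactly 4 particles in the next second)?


Poisson(λ=1.3): P(X=4) = e^(-λ)×λ^k/k!
= e^(-1.3) × 1.3^4 / 4!
≈ 0.272531793 × 2.8561 / 24 ≈ 0.032432

P(X=4) ≈ 0.032432 ≈ 3.24%


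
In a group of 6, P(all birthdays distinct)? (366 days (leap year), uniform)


P(all different) = Π(366-i)/366 for i=0..5
= (366/366)×(365/366)×...×(361/366)
= 0.959646

P ≈ 0.9596 ≈ 95.96%


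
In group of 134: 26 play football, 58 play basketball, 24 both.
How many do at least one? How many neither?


|A∪B| = 26+58-24 = 60
Neither = 134-60 = 74

At least one: 60; Neither: 74


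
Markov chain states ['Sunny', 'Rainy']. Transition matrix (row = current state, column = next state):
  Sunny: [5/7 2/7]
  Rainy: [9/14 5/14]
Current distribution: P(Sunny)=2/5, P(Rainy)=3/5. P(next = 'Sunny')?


P(next=Sunny) = Σᵢ P(now=i)×P(i→Sunny)
= 2/5×5/7 + 3/5×9/14
= 2/7 + 27/70 = 47/70

P = 47/70 ≈ 0.6714


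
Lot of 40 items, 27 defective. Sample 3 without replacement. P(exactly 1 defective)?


Hypergeometric: C(27,1)×C(13,2)/C(40,3)
= 27×78/9880 = 81/380

P(X=1) = 81/380 ≈ 21.32%


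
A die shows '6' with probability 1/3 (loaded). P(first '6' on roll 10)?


Geometric: P(X=10) = (1-p)^(k-1)×p = (2/3)^9×1/3 = 512/59049

P(X=10) = 512/59049 ≈ 0.87%


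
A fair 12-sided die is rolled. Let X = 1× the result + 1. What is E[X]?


E[die] = (1+12)/2 = 13/2
E[X] = 1×13/2 + 1 = 15/2

E[X] = 15/2


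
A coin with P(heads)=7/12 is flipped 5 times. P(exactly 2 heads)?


Binomial: P(X=2) = C(5,2)×p^2×(1-p)^3
= 10 × 49/144 × 125/1728 = 30625/124416

P(X=2) = 30625/124416 ≈ 24.62%


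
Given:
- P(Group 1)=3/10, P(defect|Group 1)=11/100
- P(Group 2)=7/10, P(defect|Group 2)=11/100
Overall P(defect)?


P(B) = Σ P(B|Aᵢ)×P(Aᵢ)
  11/100×3/10 = 33/1000
  11/100×7/10 = 77/1000
Sum = 11/100

P(defect) = 11/100 ≈ 11.00%


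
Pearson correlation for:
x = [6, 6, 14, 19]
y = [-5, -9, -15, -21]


n=4, Σx=45, Σy=-50, Σxy=-693, Σx²=629, Σy²=772
r = (4×(-693) - 45×(-50))/√((4×629 - 45²)(4×772 - (-50)²))
= -522/√(491×588) = -522/√288708 ≈ -522/537.3155 ≈ -0.9715

r ≈ -0.9715


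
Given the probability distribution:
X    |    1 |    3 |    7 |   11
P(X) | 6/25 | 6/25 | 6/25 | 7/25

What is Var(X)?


E[X] = 143/25
E[X²] = 1201/25
Var(X) = E[X²] - (E[X])² = 1201/25 - 20449/625 = 9576/625

Var(X) = 9576/625 ≈ 15.3216


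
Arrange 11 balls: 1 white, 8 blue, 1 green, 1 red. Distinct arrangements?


11!/(1!×8!×1!×1!) = 990

990


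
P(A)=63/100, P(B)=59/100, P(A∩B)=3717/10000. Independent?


P(A)×P(B) = 3717/10000
P(A∩B) = 3717/10000
Equal ✓ → Independent

Yes, independent


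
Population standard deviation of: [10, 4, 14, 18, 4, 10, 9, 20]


Mean = 89/8
  (10-89/8)²=81/64
  (4-89/8)²=3249/64
  (14-89/8)²=529/64
  (18-89/8)²=3025/64
  (4-89/8)²=3249/64
  (10-89/8)²=81/64
  (9-89/8)²=289/64
  (20-89/8)²=5041/64
Σ(x-μ)² = 1943/8
σ² = (1943/8)/8 = 1943/64

σ = √(1943/64) ≈ 5.5099


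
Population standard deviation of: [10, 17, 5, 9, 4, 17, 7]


Mean = 69/7
  (10-69/7)²=1/49
  (17-69/7)²=2500/49
  (5-69/7)²=1156/49
  (9-69/7)²=36/49
  (4-69/7)²=1681/49
  (17-69/7)²=2500/49
  (7-69/7)²=400/49
Σ(x-μ)² = 1182/7
σ² = (1182/7)/7 = 1182/49

σ = √(1182/49) ≈ 4.9115


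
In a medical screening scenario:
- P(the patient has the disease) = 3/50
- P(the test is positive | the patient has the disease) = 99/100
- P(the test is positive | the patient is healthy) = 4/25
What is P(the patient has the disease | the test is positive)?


Using Bayes' theorem:
P(A|B) = P(B|A)·P(A) / P(B)

P(the test is positive) = 99/100 × 3/50 + 4/25 × 47/50
= 297/5000 + 94/625 = 1049/5000

P(the patient has the disease|the test is positive) = (297/5000) / (1049/5000) = 297/1049

P(the patient has the disease|the test is positive) = 297/1049 ≈ 28.31%


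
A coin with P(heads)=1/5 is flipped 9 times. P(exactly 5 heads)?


Binomial: P(X=5) = C(9,5)×p^5×(1-p)^4
= 126 × 1/3125 × 256/625 = 32256/1953125

P(X=5) = 32256/1953125 ≈ 1.65%


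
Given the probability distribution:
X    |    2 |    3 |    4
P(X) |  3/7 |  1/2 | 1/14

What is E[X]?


E[X] = Σ x·P(X=x)
= (2)×(3/7) + (3)×(1/2) + (4)×(1/14)
= 37/14

E[X] = 37/14


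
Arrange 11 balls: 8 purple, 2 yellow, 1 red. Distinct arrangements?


11!/(8!×2!×1!) = 495

495


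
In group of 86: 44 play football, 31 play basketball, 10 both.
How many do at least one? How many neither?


|A∪B| = 44+31-10 = 65
Neither = 86-65 = 21

At least one: 65; Neither: 21


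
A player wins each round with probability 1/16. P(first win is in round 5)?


Geometric: P(X=5) = (1-p)^(k-1)×p = (15/16)^4×1/16 = 50625/1048576

P(X=5) = 50625/1048576 ≈ 4.83%


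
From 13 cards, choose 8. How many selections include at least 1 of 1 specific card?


Complement: C(13,8) - C(12,8) = 1287 - 495 = 792

792


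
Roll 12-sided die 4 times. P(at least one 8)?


P(no 8)^4 = (11/12)^4 = 14641/20736
P(≥1) = 1 - 14641/20736 = 6095/20736

P = 6095/20736 ≈ 29.39%


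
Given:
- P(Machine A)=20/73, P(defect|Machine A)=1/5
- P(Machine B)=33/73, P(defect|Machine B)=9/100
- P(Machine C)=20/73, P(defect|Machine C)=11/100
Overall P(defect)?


P(B) = Σ P(B|Aᵢ)×P(Aᵢ)
  1/5×20/73 = 4/73
  9/100×33/73 = 297/7300
  11/100×20/73 = 11/365
Sum = 917/7300

P(defect) = 917/7300 ≈ 12.56%


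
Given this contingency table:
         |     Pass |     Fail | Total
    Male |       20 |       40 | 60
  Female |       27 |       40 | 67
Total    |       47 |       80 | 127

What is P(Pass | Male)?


P(Pass | Male) = 20/(20+40) = 20/60 = 1/3

P(Pass|Male) = 1/3 ≈ 33.33%


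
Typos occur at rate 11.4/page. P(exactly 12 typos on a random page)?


Poisson(λ=11.4): P(X=12) = e^(-λ)×λ^k/k!
= e^(-11.4) × 11.4^12 / 12!
≈ 1.119548484e-05 × 4.81790481983e+12 / 479001600 ≈ 0.112607

P(X=12) ≈ 0.112607 ≈ 11.26%


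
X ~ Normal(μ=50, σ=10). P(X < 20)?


z = (20-50)/10 = -3.0
P(Z < -3.0) = 0.0013

P(X < 20) ≈ 0.0013


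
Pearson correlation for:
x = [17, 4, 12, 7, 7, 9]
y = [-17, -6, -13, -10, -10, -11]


n=6, Σx=56, Σy=-67, Σxy=-708, Σx²=628, Σy²=815
r = (6×(-708) - 56×(-67))/√((6×628 - 56²)(6×815 - (-67)²))
= -496/√(632×401) = -496/√253432 ≈ -496/503.4203 ≈ -0.9853

r ≈ -0.9853


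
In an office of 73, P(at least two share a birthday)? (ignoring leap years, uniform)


P(all different) = Π(365-i)/365 for i=0..72
= 0.000439
P(match) = 1 - 0.000439 = 0.999561

P ≈ 0.9996 ≈ 99.96%


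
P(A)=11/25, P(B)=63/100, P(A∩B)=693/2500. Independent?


P(A)×P(B) = 693/2500
P(A∩B) = 693/2500
Equal ✓ → Independent

Yes, independent


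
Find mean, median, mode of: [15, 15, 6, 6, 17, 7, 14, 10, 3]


Sorted: [3, 6, 6, 7, 10, 14, 15, 15, 17]
Mean = 93/9 = 31/3
Median = 10
Freq: {15: 2, 6: 2, 17: 1, 7: 1, 14: 1, 10: 1, 3: 1}
Mode: [6, 15]

Mean=31/3, Median=10, Mode=[6, 15]


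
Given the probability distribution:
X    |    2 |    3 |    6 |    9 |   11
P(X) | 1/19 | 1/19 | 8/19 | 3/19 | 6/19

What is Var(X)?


E[X] = 146/19
E[X²] = 1270/19
Var(X) = E[X²] - (E[X])² = 1270/19 - 21316/361 = 2814/361

Var(X) = 2814/361 ≈ 7.7950


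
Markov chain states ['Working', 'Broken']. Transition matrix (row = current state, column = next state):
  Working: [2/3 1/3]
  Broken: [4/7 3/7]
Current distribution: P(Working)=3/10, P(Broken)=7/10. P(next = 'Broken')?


P(next=Broken) = Σᵢ P(now=i)×P(i→Broken)
= 3/10×1/3 + 7/10×3/7
= 1/10 + 3/10 = 2/5

P = 2/5 ≈ 0.4000


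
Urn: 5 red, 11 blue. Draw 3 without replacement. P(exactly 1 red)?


Hypergeometric: C(5,1)×C(11,2)/C(16,3)
= 5×55/560 = 55/112

P(X=1) = 55/112 ≈ 49.11%


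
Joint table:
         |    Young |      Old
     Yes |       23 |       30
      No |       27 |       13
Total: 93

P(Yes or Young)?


P(Yes∨Young) = P(Yes) + P(Young) - P(Yes∧Young)
= (53 + 50 - 23)/93 = 80/93

P = 80/93 ≈ 86.02%


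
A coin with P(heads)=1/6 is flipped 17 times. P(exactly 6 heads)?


Binomial: P(X=6) = C(17,6)×p^6×(1-p)^11
= 12376 × 1/46656 × 48828125/362797056 = 75537109375/2115832430592

P(X=6) = 75537109375/2115832430592 ≈ 3.57%


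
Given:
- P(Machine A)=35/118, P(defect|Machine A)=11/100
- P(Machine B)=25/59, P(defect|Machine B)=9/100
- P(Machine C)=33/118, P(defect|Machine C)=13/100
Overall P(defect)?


P(B) = Σ P(B|Aᵢ)×P(Aᵢ)
  11/100×35/118 = 77/2360
  9/100×25/59 = 9/236
  13/100×33/118 = 429/11800
Sum = 158/1475

P(defect) = 158/1475 ≈ 10.71%


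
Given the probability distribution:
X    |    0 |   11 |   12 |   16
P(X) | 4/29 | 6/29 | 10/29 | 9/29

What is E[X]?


E[X] = Σ x·P(X=x)
= (0)×(4/29) + (11)×(6/29) + (12)×(10/29) + (16)×(9/29)
= 330/29

E[X] = 330/29


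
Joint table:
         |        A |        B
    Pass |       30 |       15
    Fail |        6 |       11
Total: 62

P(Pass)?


P(Pass) = (30+15)/62 = 45/62

P(Pass) = 45/62 ≈ 72.58%


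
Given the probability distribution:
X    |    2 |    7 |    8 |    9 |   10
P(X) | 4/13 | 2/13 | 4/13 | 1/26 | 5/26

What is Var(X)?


E[X] = 167/26
E[X²] = 1321/26
Var(X) = E[X²] - (E[X])² = 1321/26 - 27889/676 = 6457/676

Var(X) = 6457/676 ≈ 9.5518


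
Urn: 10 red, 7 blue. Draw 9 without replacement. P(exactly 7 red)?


Hypergeometric: C(10,7)×C(7,2)/C(17,9)
= 120×21/24310 = 252/2431

P(X=7) = 252/2431 ≈ 10.37%


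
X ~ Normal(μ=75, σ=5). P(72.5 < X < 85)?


z₁=(72.5-75)/5=-0.5, z₂=(85-75)/5=2.0
P = Φ(2.0) - Φ(-0.5) = 0.977250 - 0.308538 = 0.668712 ≈ 0.6687

P(72.5 < X < 85) ≈ 0.6687


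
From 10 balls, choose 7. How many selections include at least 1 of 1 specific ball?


Complement: C(10,7) - C(9,7) = 120 - 36 = 84

84


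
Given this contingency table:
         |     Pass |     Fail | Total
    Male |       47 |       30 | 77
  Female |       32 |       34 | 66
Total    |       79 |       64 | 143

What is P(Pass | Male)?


P(Pass | Male) = 47/(47+30) = 47/77

P(Pass|Male) = 47/77 ≈ 61.04%


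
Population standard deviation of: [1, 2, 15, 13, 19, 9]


Mean = 59/6
  (1-59/6)²=2809/36
  (2-59/6)²=2209/36
  (15-59/6)²=961/36
  (13-59/6)²=361/36
  (19-59/6)²=3025/36
  (9-59/6)²=25/36
Σ(x-μ)² = 1565/6
σ² = (1565/6)/6 = 1565/36

σ = √(1565/36) ≈ 6.5933


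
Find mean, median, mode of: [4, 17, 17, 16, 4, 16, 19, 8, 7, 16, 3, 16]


Sorted: [3, 4, 4, 7, 8, 16, 16, 16, 16, 17, 17, 19]
Mean = 143/12
Median = 16
Freq: {4: 2, 17: 2, 16: 4, 19: 1, 8: 1, 7: 1, 3: 1}
Mode: [16]

Mean=143/12, Median=16, Mode=16


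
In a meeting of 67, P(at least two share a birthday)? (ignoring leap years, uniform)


P(all different) = Π(365-i)/365 for i=0..66
= 0.001560
P(match) = 1 - 0.001560 = 0.998440

P ≈ 0.9984 ≈ 99.84%


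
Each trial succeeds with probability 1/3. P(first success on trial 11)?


Geometric: P(X=11) = (1-p)^(k-1)×p = (2/3)^10×1/3 = 1024/177147

P(X=11) = 1024/177147 ≈ 0.58%


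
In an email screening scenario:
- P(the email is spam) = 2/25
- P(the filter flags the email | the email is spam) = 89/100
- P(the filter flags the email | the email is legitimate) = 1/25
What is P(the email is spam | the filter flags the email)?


Using Bayes' theorem:
P(A|B) = P(B|A)·P(A) / P(B)

P(the filter flags the email) = 89/100 × 2/25 + 1/25 × 23/25
= 89/1250 + 23/625 = 27/250

P(the email is spam|the filter flags the email) = (89/1250) / (27/250) = 89/135

P(the email is spam|the filter flags the email) = 89/135 ≈ 65.93%


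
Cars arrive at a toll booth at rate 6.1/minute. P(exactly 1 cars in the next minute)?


Poisson(λ=6.1): P(X=1) = e^(-λ)×λ^k/k!
= e^(-6.1) × 6.1^1 / 1!
≈ 0.002242867719 × 6.1 / 1 ≈ 0.013681

P(X=1) ≈ 0.013681 ≈ 1.37%


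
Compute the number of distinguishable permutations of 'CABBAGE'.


Letters: 7, freq: {'C': 1, 'A': 2, 'B': 2, 'G': 1, 'E': 1}
7!/(1!×2!×2!×1!×1!) = 5040/4 = 1260

1260


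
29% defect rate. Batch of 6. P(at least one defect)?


P(all good) = (71/100)^6 = 128100283921/1000000000000
P(≥1 defect) = 871899716079/1000000000000

P = 871899716079/1000000000000 ≈ 87.19%


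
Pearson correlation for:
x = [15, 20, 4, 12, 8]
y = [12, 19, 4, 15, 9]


n=5, Σx=59, Σy=59, Σxy=828, Σx²=849, Σy²=827
r = (5×828 - 59×59)/√((5×849 - 59²)(5×827 - 59²))
= 659/√(764×654) = 659/√499656 ≈ 659/706.8635 ≈ 0.9323

r ≈ 0.9323


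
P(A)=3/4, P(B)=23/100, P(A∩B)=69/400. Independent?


P(A)×P(B) = 69/400
P(A∩B) = 69/400
Equal ✓ → Independent

Yes, independent


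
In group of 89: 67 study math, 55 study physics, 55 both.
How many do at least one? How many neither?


|A∪B| = 67+55-55 = 67
Neither = 89-67 = 22

At least one: 67; Neither: 22


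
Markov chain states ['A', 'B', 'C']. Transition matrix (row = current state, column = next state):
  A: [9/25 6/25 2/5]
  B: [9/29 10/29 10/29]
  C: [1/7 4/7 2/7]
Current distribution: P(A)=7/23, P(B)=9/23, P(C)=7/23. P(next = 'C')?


P(next=C) = Σᵢ P(now=i)×P(i→C)
= 7/23×2/5 + 9/23×10/29 + 7/23×2/7
= 14/115 + 90/667 + 2/23 = 1146/3335

P = 1146/3335 ≈ 0.3436


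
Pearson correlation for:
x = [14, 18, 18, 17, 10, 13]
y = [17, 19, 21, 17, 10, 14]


n=6, Σx=90, Σy=98, Σxy=1529, Σx²=1402, Σy²=1676
r = (6×1529 - 90×98)/√((6×1402 - 90²)(6×1676 - 98²))
= 354/√(312×452) = 354/√141024 ≈ 354/375.5316 ≈ 0.9427

r ≈ 0.9427


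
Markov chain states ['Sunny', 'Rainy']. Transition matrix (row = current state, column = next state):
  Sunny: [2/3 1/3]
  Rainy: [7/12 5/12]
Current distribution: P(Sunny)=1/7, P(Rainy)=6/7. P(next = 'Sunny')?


P(next=Sunny) = Σᵢ P(now=i)×P(i→Sunny)
= 1/7×2/3 + 6/7×7/12
= 2/21 + 1/2 = 25/42

P = 25/42 ≈ 0.5952


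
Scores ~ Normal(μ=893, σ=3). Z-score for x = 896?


z = (x - μ)/σ = (896 - 893)/3 = 1.0

z = 1.0


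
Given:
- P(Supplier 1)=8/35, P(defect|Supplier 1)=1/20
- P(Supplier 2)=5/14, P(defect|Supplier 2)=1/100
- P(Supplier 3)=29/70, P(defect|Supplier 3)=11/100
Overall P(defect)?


P(B) = Σ P(B|Aᵢ)×P(Aᵢ)
  1/20×8/35 = 2/175
  1/100×5/14 = 1/280
  11/100×29/70 = 319/7000
Sum = 53/875

P(defect) = 53/875 ≈ 6.06%


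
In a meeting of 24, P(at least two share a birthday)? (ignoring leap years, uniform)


P(all different) = Π(365-i)/365 for i=0..23
= 0.461656
P(match) = 1 - 0.461656 = 0.538344

P ≈ 0.5383 ≈ 53.83%


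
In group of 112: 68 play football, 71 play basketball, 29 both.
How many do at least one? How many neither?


|A∪B| = 68+71-29 = 110
Neither = 112-110 = 2

At least one: 110; Neither: 2


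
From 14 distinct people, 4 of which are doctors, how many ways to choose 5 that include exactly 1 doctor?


Choose 1 of the 4 doctors and 4 of the other 10 people:
C(4,1)×C(10,4) = 4×210 = 840

840


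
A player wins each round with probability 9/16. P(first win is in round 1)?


Geometric: P(X=1) = (1-p)^(k-1)×p = (7/16)^0×9/16 = 9/16

P(X=1) = 9/16 ≈ 56.25%


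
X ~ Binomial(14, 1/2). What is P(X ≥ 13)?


P(X ≥ 13) = Σ P(X=i) for i=13..14
P(X=13) = 7/8192
P(X=14) = 1/16384
Sum = 15/16384

P(X ≥ 13) = 15/16384 ≈ 0.09%


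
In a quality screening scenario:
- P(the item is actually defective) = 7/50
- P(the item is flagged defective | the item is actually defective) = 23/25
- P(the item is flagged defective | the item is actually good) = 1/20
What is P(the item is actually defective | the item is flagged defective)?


Using Bayes' theorem:
P(A|B) = P(B|A)·P(A) / P(B)

P(the item is flagged defective) = 23/25 × 7/50 + 1/20 × 43/50
= 161/1250 + 43/1000 = 859/5000

P(the item is actually defective|the item is flagged defective) = (161/1250) / (859/5000) = 644/859

P(the item is actually defective|the item is flagged defective) = 644/859 ≈ 74.97%


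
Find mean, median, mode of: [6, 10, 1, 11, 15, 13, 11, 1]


Sorted: [1, 1, 6, 10, 11, 11, 13, 15]
Mean = 68/8 = 17/2
Median = 21/2
Freq: {6: 1, 10: 1, 1: 2, 11: 2, 15: 1, 13: 1}
Mode: [1, 11]

Mean=17/2, Median=21/2, Mode=[1, 11]


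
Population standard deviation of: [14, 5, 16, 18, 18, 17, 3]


Mean = 91/7 = 13
  (14-13)²=1
  (5-13)²=64
  (16-13)²=9
  (18-13)²=25
  (18-13)²=25
  (17-13)²=16
  (3-13)²=100
Σ(x-μ)² = 240
σ² = 240/7

σ = √(240/7) ≈ 5.8554


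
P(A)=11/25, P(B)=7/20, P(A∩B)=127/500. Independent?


P(A)×P(B) = 77/500
P(A∩B) = 127/500
Not equal → NOT independent

No, not independent


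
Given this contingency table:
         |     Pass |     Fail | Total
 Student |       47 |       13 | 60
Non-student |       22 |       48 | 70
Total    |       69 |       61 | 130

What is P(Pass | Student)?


P(Pass | Student) = 47/(47+13) = 47/60

P(Pass|Student) = 47/60 ≈ 78.33%


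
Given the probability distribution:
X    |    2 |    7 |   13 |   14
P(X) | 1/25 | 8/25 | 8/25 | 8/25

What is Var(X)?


E[X] = 274/25
E[X²] = 3316/25
Var(X) = E[X²] - (E[X])² = 3316/25 - 75076/625 = 7824/625

Var(X) = 7824/625 ≈ 12.5184


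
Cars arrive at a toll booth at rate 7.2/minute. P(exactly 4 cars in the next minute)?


Poisson(λ=7.2): P(X=4) = e^(-λ)×λ^k/k!
= e^(-7.2) × 7.2^4 / 4!
≈ 0.0007465858084 × 2687.3856 / 24 ≈ 0.083598

P(X=4) ≈ 0.083598 ≈ 8.36%


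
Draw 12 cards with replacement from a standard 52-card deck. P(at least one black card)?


P(not a black card) = 26/52 = 1/2
P(none in 12 draws) = (1/2)^12 = 1/4096
P(≥1 black card) = 1 - 1/4096 = 4095/4096

P = 4095/4096 ≈ 99.98%


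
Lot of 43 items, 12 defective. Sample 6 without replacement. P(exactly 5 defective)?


Hypergeometric: C(12,5)×C(31,1)/C(43,6)
= 792×31/6096454 = 12276/3048227

P(X=5) = 12276/3048227 ≈ 0.40%


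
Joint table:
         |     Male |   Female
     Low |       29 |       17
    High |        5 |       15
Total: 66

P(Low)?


P(Low) = (29+17)/66 = 46/66 = 23/33

P(Low) = 23/33 ≈ 69.70%


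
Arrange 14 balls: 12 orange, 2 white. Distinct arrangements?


14!/(12!×2!) = 91

91


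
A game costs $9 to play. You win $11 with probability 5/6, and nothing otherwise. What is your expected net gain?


E[gain] = (11-9)×5/6 + (-9)×1/6
= 5/3 - 3/2 = 1/6

Expected net gain = $1/6 ≈ $0.17


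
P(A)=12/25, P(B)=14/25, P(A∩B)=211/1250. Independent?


P(A)×P(B) = 168/625
P(A∩B) = 211/1250
Not equal → NOT independent

No, not independent


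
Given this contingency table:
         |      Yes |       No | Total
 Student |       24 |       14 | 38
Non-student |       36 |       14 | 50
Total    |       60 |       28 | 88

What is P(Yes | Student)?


P(Yes | Student) = 24/(24+14) = 24/38 = 12/19

P(Yes|Student) = 12/19 ≈ 63.16%


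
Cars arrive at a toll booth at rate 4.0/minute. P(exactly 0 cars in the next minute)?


Poisson(λ=4.0): P(X=0) = e^(-λ)×λ^k/k!
= e^(-4.0) × 4.0^0 / 0!
≈ 0.01831563889 × 1 / 1 ≈ 0.018316

P(X=0) ≈ 0.018316 ≈ 1.83%


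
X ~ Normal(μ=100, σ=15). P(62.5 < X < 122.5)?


z₁=(62.5-100)/15=-2.5, z₂=(122.5-100)/15=1.5
P = Φ(1.5) - Φ(-2.5) = 0.933193 - 0.006210 = 0.926983 ≈ 0.9270

P(62.5 < X < 122.5) ≈ 0.9270


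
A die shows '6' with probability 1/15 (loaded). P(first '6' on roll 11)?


Geometric: P(X=11) = (1-p)^(k-1)×p = (14/15)^10×1/15 = 289254654976/8649755859375

P(X=11) = 289254654976/8649755859375 ≈ 3.34%


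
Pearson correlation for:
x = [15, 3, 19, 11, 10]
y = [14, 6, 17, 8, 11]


n=5, Σx=58, Σy=56, Σxy=749, Σx²=816, Σy²=706
r = (5×749 - 58×56)/√((5×816 - 58²)(5×706 - 56²))
= 497/√(716×394) = 497/√282104 ≈ 497/531.1346 ≈ 0.9357

r ≈ 0.9357


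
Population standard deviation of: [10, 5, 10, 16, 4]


Mean = 45/5 = 9
  (10-9)²=1
  (5-9)²=16
  (10-9)²=1
  (16-9)²=49
  (4-9)²=25
Σ(x-μ)² = 92
σ² = 92/5

σ = √(92/5) ≈ 4.2895


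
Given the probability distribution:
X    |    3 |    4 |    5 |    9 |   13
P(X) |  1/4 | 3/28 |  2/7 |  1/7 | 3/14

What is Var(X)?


E[X] = 187/28
E[X²] = 1649/28
Var(X) = E[X²] - (E[X])² = 1649/28 - 34969/784 = 11203/784

Var(X) = 11203/784 ≈ 14.2895


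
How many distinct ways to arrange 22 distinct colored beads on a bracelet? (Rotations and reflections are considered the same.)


Free circular arrangements: rotations and reflections both identified.
(n-1)!/2 = 21!/2 = 51090942171709440000/2 = 25545471085854720000

25545471085854720000


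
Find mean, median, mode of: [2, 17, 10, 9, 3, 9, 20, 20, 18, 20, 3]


Sorted: [2, 3, 3, 9, 9, 10, 17, 18, 20, 20, 20]
Mean = 131/11
Median = 10
Freq: {2: 1, 17: 1, 10: 1, 9: 2, 3: 2, 20: 3, 18: 1}
Mode: [20]

Mean=131/11, Median=10, Mode=20


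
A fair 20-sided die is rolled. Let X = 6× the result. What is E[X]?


E[die] = (1+20)/2 = 21/2
E[X] = 6 × 21/2 = 63

E[X] = 63


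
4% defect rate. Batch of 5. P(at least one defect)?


P(all good) = (24/25)^5 = 7962624/9765625
P(≥1 defect) = 1803001/9765625

P = 1803001/9765625 ≈ 18.46%


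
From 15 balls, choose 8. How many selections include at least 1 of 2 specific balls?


Complement: C(15,8) - C(13,8) = 6435 - 1287 = 5148

5148


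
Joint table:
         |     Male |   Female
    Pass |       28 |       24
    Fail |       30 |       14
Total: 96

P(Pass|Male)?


P(Pass|Male) = 28/(28+30) = 28/58 = 14/29

P = 14/29 ≈ 48.28%


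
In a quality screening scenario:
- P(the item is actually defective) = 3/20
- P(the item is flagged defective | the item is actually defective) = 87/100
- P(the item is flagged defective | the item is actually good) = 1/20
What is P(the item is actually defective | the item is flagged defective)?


Using Bayes' theorem:
P(A|B) = P(B|A)·P(A) / P(B)

P(the item is flagged defective) = 87/100 × 3/20 + 1/20 × 17/20
= 261/2000 + 17/400 = 173/1000

P(the item is actually defective|the item is flagged defective) = (261/2000) / (173/1000) = 261/346

P(the item is actually defective|the item is flagged defective) = 261/346 ≈ 75.43%


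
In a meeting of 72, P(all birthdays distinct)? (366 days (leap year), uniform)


P(all different) = Π(366-i)/366 for i=0..71
= (366/366)×(365/366)×...×(295/366)
= 0.000559

P ≈ 0.0006 ≈ 0.06%


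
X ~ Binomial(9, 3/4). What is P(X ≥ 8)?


P(X ≥ 8) = Σ P(X=i) for i=8..9
P(X=8) = 59049/262144
P(X=9) = 19683/262144
Sum = 19683/65536

P(X ≥ 8) = 19683/65536 ≈ 30.03%


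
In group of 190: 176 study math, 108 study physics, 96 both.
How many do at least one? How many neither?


|A∪B| = 176+108-96 = 188
Neither = 190-188 = 2

At least one: 188; Neither: 2


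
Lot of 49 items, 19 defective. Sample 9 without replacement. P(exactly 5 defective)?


Hypergeometric: C(19,5)×C(30,4)/C(49,9)
= 11628×27405/2054455634 = 22761810/146746831

P(X=5) = 22761810/146746831 ≈ 15.51%


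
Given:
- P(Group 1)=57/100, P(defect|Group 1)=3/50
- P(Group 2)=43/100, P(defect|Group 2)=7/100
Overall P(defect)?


P(B) = Σ P(B|Aᵢ)×P(Aᵢ)
  3/50×57/100 = 171/5000
  7/100×43/100 = 301/10000
Sum = 643/10000

P(defect) = 643/10000 ≈ 6.43%


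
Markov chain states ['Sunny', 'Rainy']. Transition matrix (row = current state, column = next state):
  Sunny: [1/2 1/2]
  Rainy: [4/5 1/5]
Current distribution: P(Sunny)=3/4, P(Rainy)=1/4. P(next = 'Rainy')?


P(next=Rainy) = Σᵢ P(now=i)×P(i→Rainy)
= 3/4×1/2 + 1/4×1/5
= 3/8 + 1/20 = 17/40

P = 17/40 ≈ 0.4250


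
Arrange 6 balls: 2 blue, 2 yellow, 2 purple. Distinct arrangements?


6!/(2!×2!×2!) = 90

90


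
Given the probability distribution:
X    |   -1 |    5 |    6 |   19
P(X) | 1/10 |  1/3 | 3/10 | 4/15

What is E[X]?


E[X] = Σ x·P(X=x)
= (-1)×(1/10) + (5)×(1/3) + (6)×(3/10) + (19)×(4/15)
= 253/30

E[X] = 253/30


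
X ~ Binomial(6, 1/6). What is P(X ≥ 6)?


P(X ≥ 6) = Σ P(X=i) for i=6..6
P(X=6) = 1/46656
Sum = 1/46656

P(X ≥ 6) = 1/46656 ≈ 0.00%


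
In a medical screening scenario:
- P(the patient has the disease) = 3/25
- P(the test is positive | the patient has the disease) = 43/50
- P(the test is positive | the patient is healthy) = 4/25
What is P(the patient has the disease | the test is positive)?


Using Bayes' theorem:
P(A|B) = P(B|A)·P(A) / P(B)

P(the test is positive) = 43/50 × 3/25 + 4/25 × 22/25
= 129/1250 + 88/625 = 61/250

P(the patient has the disease|the test is positive) = (129/1250) / (61/250) = 129/305

P(the patient has the disease|the test is positive) = 129/305 ≈ 42.30%


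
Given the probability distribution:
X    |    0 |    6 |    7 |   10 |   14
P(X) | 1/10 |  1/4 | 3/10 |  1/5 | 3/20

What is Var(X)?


E[X] = 77/10
E[X²] = 731/10
Var(X) = E[X²] - (E[X])² = 731/10 - 5929/100 = 1381/100

Var(X) = 1381/100 ≈ 13.8100


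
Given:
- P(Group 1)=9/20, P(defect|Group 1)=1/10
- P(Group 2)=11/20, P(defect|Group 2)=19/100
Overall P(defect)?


P(B) = Σ P(B|Aᵢ)×P(Aᵢ)
  1/10×9/20 = 9/200
  19/100×11/20 = 209/2000
Sum = 299/2000

P(defect) = 299/2000 ≈ 14.95%


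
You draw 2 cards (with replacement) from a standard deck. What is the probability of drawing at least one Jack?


P(not a Jack) = 48/52 = 12/13
P(none in 2 draws) = (12/13)^2 = 144/169
P(≥1 Jack) = 1 - 144/169 = 25/169

P = 25/169 ≈ 14.79%


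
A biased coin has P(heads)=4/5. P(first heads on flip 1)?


Geometric: P(X=1) = (1-p)^(k-1)×p = (1/5)^0×4/5 = 4/5

P(X=1) = 4/5 ≈ 80.00%


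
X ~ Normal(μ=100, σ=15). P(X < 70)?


z = (70-100)/15 = -2.0
P(Z < -2.0) = 0.0228

P(X < 70) ≈ 0.0228


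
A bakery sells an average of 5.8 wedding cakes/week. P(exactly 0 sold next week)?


Poisson(λ=5.8): P(X=0) = e^(-λ)×λ^k/k!
= e^(-5.8) × 5.8^0 / 0!
≈ 0.003027554745 × 1 / 1 ≈ 0.003028

P(X=0) ≈ 0.003028 ≈ 0.30%


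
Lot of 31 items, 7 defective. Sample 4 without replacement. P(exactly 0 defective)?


Hypergeometric: C(7,0)×C(24,4)/C(31,4)
= 1×10626/31465 = 1518/4495

P(X=0) = 1518/4495 ≈ 33.77%


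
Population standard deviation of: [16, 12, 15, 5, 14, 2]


Mean = 64/6 = 32/3
  (16-32/3)²=256/9
  (12-32/3)²=16/9
  (15-32/3)²=169/9
  (5-32/3)²=289/9
  (14-32/3)²=100/9
  (2-32/3)²=676/9
Σ(x-μ)² = 502/3
σ² = (502/3)/6 = 251/9

σ = √(251/9) ≈ 5.2810


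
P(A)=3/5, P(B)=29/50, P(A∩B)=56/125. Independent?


P(A)×P(B) = 87/250
P(A∩B) = 56/125
Not equal → NOT independent

No, not independent


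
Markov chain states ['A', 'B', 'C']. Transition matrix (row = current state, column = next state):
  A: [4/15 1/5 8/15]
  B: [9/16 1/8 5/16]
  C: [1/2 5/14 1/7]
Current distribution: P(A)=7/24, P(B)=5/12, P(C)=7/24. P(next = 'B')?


P(next=B) = Σᵢ P(now=i)×P(i→B)
= 7/24×1/5 + 5/12×1/8 + 7/24×5/14
= 7/120 + 5/96 + 5/48 = 103/480

P = 103/480 ≈ 0.2146


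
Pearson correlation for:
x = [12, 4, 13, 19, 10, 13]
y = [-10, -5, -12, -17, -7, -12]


n=6, Σx=71, Σy=-63, Σxy=-845, Σx²=959, Σy²=751
r = (6×(-845) - 71×(-63))/√((6×959 - 71²)(6×751 - (-63)²))
= -597/√(713×537) = -597/√382881 ≈ -597/618.7738 ≈ -0.9648

r ≈ -0.9648


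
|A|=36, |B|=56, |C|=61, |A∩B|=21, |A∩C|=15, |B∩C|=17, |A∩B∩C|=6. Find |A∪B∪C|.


|A∪B∪C| = 36+56+61-21-15-17+6 = 106

|A∪B∪C| = 106


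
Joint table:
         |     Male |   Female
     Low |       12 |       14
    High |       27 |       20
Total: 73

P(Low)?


P(Low) = (12+14)/73 = 26/73

P(Low) = 26/73 ≈ 35.62%


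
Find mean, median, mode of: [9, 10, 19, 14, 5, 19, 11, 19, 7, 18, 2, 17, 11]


Sorted: [2, 5, 7, 9, 10, 11, 11, 14, 17, 18, 19, 19, 19]
Mean = 161/13
Median = 11
Freq: {9: 1, 10: 1, 19: 3, 14: 1, 5: 1, 11: 2, 7: 1, 18: 1, 2: 1, 17: 1}
Mode: [19]

Mean=161/13, Median=11, Mode=19


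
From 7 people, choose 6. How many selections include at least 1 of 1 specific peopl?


Complement: C(7,6) - C(6,6) = 7 - 1 = 6

6


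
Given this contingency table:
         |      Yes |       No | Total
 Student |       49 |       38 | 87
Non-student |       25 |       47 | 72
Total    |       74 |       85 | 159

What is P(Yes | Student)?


P(Yes | Student) = 49/(49+38) = 49/87

P(Yes|Student) = 49/87 ≈ 56.32%


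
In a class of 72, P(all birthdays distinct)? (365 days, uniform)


P(all different) = Π(365-i)/365 for i=0..71
= (365/365)×(364/365)×...×(294/365)
= 0.000547

P ≈ 0.0005 ≈ 0.05%


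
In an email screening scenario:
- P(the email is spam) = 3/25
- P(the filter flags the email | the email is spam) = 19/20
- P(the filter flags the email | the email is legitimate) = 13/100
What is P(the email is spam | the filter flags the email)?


Using Bayes' theorem:
P(A|B) = P(B|A)·P(A) / P(B)

P(the filter flags the email) = 19/20 × 3/25 + 13/100 × 22/25
= 57/500 + 143/1250 = 571/2500

P(the email is spam|the filter flags the email) = (57/500) / (571/2500) = 285/571

P(the email is spam|the filter flags the email) = 285/571 ≈ 49.91%


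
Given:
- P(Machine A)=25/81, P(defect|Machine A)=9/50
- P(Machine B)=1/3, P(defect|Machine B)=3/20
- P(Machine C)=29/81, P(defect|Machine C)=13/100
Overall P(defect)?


P(B) = Σ P(B|Aᵢ)×P(Aᵢ)
  9/50×25/81 = 1/18
  3/20×1/3 = 1/20
  13/100×29/81 = 377/8100
Sum = 308/2025

P(defect) = 308/2025 ≈ 15.21%


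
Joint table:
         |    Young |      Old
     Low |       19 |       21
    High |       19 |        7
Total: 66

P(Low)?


P(Low) = (19+21)/66 = 40/66 = 20/33

P(Low) = 20/33 ≈ 60.61%


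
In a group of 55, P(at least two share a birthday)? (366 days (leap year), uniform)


P(all different) = Π(366-i)/366 for i=0..54
= 0.013909
P(match) = 1 - 0.013909 = 0.986091

P ≈ 0.9861 ≈ 98.61%


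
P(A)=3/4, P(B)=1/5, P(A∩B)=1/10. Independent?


P(A)×P(B) = 3/20
P(A∩B) = 1/10
Not equal → NOT independent

No, not independent


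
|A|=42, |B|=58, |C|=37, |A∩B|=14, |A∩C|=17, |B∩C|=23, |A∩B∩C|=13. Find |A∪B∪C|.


|A∪B∪C| = 42+58+37-14-17-23+13 = 96

|A∪B∪C| = 96


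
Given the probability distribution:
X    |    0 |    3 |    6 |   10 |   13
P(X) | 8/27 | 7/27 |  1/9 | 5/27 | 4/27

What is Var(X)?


E[X] = 47/9
E[X²] = 449/9
Var(X) = E[X²] - (E[X])² = 449/9 - 2209/81 = 1832/81

Var(X) = 1832/81 ≈ 22.6173


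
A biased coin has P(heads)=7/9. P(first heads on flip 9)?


Geometric: P(X=9) = (1-p)^(k-1)×p = (2/9)^8×7/9 = 1792/387420489

P(X=9) = 1792/387420489 ≈ 0.00%


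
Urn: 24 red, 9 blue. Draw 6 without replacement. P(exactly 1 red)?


Hypergeometric: C(24,1)×C(9,5)/C(33,6)
= 24×126/1107568 = 27/9889

P(X=1) = 27/9889 ≈ 0.27%


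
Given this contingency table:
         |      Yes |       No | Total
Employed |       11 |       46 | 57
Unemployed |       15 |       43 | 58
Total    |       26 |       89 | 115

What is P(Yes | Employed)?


P(Yes | Employed) = 11/(11+46) = 11/57

P(Yes|Employed) = 11/57 ≈ 19.30%


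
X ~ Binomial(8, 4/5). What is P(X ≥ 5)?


P(X ≥ 5) = Σ P(X=i) for i=5..8
P(X=5) = 57344/390625
P(X=6) = 114688/390625
P(X=7) = 131072/390625
P(X=8) = 65536/390625
Sum = 73728/78125

P(X ≥ 5) = 73728/78125 ≈ 94.37%


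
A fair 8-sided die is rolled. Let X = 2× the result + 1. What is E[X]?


E[die] = (1+8)/2 = 9/2
E[X] = 2×9/2 + 1 = 10

E[X] = 10


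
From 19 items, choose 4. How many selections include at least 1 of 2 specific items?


Complement: C(19,4) - C(17,4) = 3876 - 2380 = 1496

1496


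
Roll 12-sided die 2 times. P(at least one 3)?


P(no 3)^2 = (11/12)^2 = 121/144
P(≥1) = 1 - 121/144 = 23/144

P = 23/144 ≈ 15.97%


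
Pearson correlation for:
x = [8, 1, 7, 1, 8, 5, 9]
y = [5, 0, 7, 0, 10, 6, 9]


n=7, Σx=39, Σy=37, Σxy=280, Σx²=285, Σy²=291
r = (7×280 - 39×37)/√((7×285 - 39²)(7×291 - 37²))
= 517/√(474×668) = 517/√316632 ≈ 517/562.7006 ≈ 0.9188

r ≈ 0.9188


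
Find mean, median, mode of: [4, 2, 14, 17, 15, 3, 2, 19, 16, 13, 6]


Sorted: [2, 2, 3, 4, 6, 13, 14, 15, 16, 17, 19]
Mean = 111/11
Median = 13
Freq: {4: 1, 2: 2, 14: 1, 17: 1, 15: 1, 3: 1, 19: 1, 16: 1, 13: 1, 6: 1}
Mode: [2]

Mean=111/11, Median=13, Mode=2


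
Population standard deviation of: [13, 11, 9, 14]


Mean = 47/4
  (13-47/4)²=25/16
  (11-47/4)²=9/16
  (9-47/4)²=121/16
  (14-47/4)²=81/16
Σ(x-μ)² = 59/4
σ² = (59/4)/4 = 59/16

σ = √(59/16) ≈ 1.9203


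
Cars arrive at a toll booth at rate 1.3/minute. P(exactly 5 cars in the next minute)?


Poisson(λ=1.3): P(X=5) = e^(-λ)×λ^k/k!
= e^(-1.3) × 1.3^5 / 5!
≈ 0.272531793 × 3.71293 / 120 ≈ 0.008432

P(X=5) ≈ 0.008432 ≈ 0.84%


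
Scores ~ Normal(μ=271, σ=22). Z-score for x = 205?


z = (x - μ)/σ = (205 - 271)/22 = -3.0

z = -3.0


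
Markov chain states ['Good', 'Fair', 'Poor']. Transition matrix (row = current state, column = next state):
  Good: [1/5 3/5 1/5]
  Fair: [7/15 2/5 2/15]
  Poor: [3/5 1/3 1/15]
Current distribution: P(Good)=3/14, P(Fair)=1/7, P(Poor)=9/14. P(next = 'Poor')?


P(next=Poor) = Σᵢ P(now=i)×P(i→Poor)
= 3/14×1/5 + 1/7×2/15 + 9/14×1/15
= 3/70 + 2/105 + 3/70 = 11/105

P = 11/105 ≈ 0.1048


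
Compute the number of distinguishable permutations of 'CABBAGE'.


Letters: 7, freq: {'C': 1, 'A': 2, 'B': 2, 'G': 1, 'E': 1}
7!/(1!×2!×2!×1!×1!) = 5040/4 = 1260

1260


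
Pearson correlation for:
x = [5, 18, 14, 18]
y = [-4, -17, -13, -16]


n=4, Σx=55, Σy=-50, Σxy=-796, Σx²=869, Σy²=730
r = (4×(-796) - 55×(-50))/√((4×869 - 55²)(4×730 - (-50)²))
= -434/√(451×420) = -434/√189420 ≈ -434/435.2241 ≈ -0.9972

r ≈ -0.9972


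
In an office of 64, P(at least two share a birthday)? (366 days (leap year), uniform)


P(all different) = Π(366-i)/366 for i=0..63
= 0.002858
P(match) = 1 - 0.002858 = 0.997142

P ≈ 0.9971 ≈ 99.71%


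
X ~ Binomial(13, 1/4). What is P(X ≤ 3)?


P(X ≤ 3) = Σ P(X=i) for i=0..3
P(X=0) = 1594323/67108864
P(X=1) = 6908733/67108864
P(X=2) = 6908733/33554432
P(X=3) = 8444007/33554432
Sum = 4901067/8388608

P(X ≤ 3) = 4901067/8388608 ≈ 58.43%


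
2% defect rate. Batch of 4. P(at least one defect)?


P(all good) = (49/50)^4 = 5764801/6250000
P(≥1 defect) = 485199/6250000

P = 485199/6250000 ≈ 7.76%


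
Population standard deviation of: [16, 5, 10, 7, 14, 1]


Mean = 53/6
  (16-53/6)²=1849/36
  (5-53/6)²=529/36
  (10-53/6)²=49/36
  (7-53/6)²=121/36
  (14-53/6)²=961/36
  (1-53/6)²=2209/36
Σ(x-μ)² = 953/6
σ² = (953/6)/6 = 953/36

σ = √(953/36) ≈ 5.1451


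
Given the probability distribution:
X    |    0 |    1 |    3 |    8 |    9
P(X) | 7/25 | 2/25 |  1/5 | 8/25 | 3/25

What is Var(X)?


E[X] = 108/25
E[X²] = 802/25
Var(X) = E[X²] - (E[X])² = 802/25 - 11664/625 = 8386/625

Var(X) = 8386/625 ≈ 13.4176


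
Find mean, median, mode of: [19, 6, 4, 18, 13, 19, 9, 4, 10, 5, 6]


Sorted: [4, 4, 5, 6, 6, 9, 10, 13, 18, 19, 19]
Mean = 113/11
Median = 9
Freq: {19: 2, 6: 2, 4: 2, 18: 1, 13: 1, 9: 1, 10: 1, 5: 1}
Mode: [4, 6, 19]

Mean=113/11, Median=9, Mode=[4, 6, 19]


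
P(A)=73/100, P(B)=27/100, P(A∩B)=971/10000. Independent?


P(A)×P(B) = 1971/10000
P(A∩B) = 971/10000
Not equal → NOT independent

No, not independent


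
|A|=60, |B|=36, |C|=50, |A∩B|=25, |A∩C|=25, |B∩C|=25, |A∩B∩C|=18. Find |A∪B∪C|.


|A∪B∪C| = 60+36+50-25-25-25+18 = 89

|A∪B∪C| = 89


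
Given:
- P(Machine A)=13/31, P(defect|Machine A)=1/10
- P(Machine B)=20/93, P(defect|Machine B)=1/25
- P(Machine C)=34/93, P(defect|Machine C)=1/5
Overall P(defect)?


P(B) = Σ P(B|Aᵢ)×P(Aᵢ)
  1/10×13/31 = 13/310
  1/25×20/93 = 4/465
  1/5×34/93 = 34/465
Sum = 23/186

P(defect) = 23/186 ≈ 12.37%


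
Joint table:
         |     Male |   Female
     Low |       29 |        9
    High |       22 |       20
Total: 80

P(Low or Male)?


P(Low∨Male) = P(Low) + P(Male) - P(Low∧Male)
= (38 + 51 - 29)/80 = 60/80 = 3/4

P = 3/4 ≈ 75.00%


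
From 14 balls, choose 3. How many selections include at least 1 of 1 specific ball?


Complement: C(14,3) - C(13,3) = 364 - 286 = 78

78


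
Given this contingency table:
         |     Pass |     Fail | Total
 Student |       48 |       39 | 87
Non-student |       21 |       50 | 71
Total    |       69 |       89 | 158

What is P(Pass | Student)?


P(Pass | Student) = 48/(48+39) = 48/87 = 16/29

P(Pass|Student) = 16/29 ≈ 55.17%


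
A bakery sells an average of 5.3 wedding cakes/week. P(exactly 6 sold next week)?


Poisson(λ=5.3): P(X=6) = e^(-λ)×λ^k/k!
= e^(-5.3) × 5.3^6 / 6!
≈ 0.004991593907 × 22164.361129 / 720 ≈ 0.153660

P(X=6) ≈ 0.153660 ≈ 15.37%
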